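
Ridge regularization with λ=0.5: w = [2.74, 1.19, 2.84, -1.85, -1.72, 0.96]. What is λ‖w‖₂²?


‖w‖₂² = (2.74)² + (1.19)² + (2.84)² + (-1.85)² + (-1.72)² + (0.96)²
     = 7.5076 + 1.4161 + 8.0656 + 3.4225 + 2.9584 + 0.9216
     = 24.2918
λ·‖w‖₂² = 0.5·24.2918 = 12.1459

12.1459


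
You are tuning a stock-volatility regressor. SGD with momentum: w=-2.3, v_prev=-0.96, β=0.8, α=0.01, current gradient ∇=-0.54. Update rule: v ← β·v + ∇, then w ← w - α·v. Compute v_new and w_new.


v_new = 0.8·-0.96 - 0.54 = -0.768 - 0.54 = -1.308
w_new = -2.3 - 0.01·-1.308 = -2.3 + 0.01308 = -2.28692

v_new=-1.308, w_new=-2.28692


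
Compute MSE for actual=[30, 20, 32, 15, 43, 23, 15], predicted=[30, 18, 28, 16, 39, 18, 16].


Squared errors: (30-30)²=0, (20-18)²=4, (32-28)²=16, (15-16)²=1, (43-39)²=16, (23-18)²=25, (15-16)²=1
Sum = 63
MSE = 63/7 = 9

9


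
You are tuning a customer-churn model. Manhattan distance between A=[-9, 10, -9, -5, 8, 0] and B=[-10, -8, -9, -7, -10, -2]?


d = |-9+ 10| + |10+ 8| + |-9+ 9| + |-5+ 7| + |8+ 10| + |0+ 2|
  = 1 + 18 + 0 + 2 + 18 + 2
  = 41

41


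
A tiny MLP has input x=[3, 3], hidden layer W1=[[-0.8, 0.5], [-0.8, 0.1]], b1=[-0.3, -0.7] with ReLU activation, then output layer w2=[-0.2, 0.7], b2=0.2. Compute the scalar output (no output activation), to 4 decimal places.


z1[0] = (-0.8)·(3) + (0.5)·(3) - 0.3 = -1.2
z1[1] = (-0.8)·(3) + (0.1)·(3) - 0.7 = -2.8
h = ReLU(z1) = [0.0, 0.0]
output = (-0.2)·(0.0) + (0.7)·(0.0) + 0.2 = 0.2

0.2


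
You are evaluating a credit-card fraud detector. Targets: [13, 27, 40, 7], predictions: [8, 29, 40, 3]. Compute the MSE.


Squared errors: (13-8)²=25, (27-29)²=4, (40-40)²=0, (7-3)²=16
Sum = 45
MSE = 45/4 = 45/4

45/4


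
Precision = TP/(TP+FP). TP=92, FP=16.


Precision = TP/(TP+FP)
= 92/(92+16)
= 92/108 = 85.19%

85.19%


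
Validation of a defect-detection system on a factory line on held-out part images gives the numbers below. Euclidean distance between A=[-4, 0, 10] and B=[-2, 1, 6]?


d = √((-4+ 2)² + (0-1)² + (10-6)²)
  = √(4 + 1 + 16)
  = √21 = 4.5826

4.5826


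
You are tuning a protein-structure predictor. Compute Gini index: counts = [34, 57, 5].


Probabilities: [34/96, 57/96, 5/96] ≈ [0.3542, 0.5938, 0.0521]
Σpᵢ² = (1156 + 3249 + 25)/96² = 4430/9216
Gini = 1 - Σpᵢ² = 1 - 4430/9216 = 0.5193

0.5193


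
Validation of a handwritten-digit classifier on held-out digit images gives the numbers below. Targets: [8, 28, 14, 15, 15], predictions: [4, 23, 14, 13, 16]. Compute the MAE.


Absolute errors: |8-4|=4, |28-23|=5, |14-14|=0, |15-13|=2, |15-16|=1
Sum = 12
MAE = 12/5 = 12/5

12/5


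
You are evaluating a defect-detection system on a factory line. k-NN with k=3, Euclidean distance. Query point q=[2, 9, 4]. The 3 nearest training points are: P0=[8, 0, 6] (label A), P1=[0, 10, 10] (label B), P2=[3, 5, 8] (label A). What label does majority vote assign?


d(q,P0) = 11.0  (label A)
d(q,P1) = 6.4031  (label B)
d(q,P2) = 5.7446  (label A)
Votes: A=2, B=1
Majority → A

A


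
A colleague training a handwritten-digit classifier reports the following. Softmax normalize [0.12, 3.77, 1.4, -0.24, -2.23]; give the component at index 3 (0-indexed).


Exponentials: e^0.12=1.1275, e^3.77=43.3801, e^1.4=4.0552, e^-0.24=0.7866, e^-2.23=0.1075
Sum = 49.4569
Softmax = [0.0228, 0.8771, 0.082, 0.0159, 0.0022]
p[3] = 0.7866/49.4569 = 0.0159

0.0159


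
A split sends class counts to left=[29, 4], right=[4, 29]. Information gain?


Parent = [33, 33], H_parent = 1
H_left = 0.5328 (n=33), H_right = 0.5328 (n=33)
H_children = (33/66)·0.5328 + (33/66)·0.5328 = 0.5328
IG = 1 - 0.5328 = 0.4672

0.4672


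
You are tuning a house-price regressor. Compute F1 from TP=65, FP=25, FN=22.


Precision = 65/90 = 0.7222
Recall = 65/87 = 0.7471
F1 = 2·P·R/(P+R) = 2·TP/(2·TP+FP+FN) = 130/(130+25+22) = 130/177 = 0.7345

0.7345


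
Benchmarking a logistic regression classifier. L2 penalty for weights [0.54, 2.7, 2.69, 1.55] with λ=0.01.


‖w‖₂² = (0.54)² + (2.7)² + (2.69)² + (1.55)²
     = 0.2916 + 7.29 + 7.2361 + 2.4025
     = 17.2202
λ·‖w‖₂² = 0.01·17.2202 = 0.172202

0.172202


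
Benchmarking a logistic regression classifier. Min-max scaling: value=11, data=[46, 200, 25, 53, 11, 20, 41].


min=11, max=200
(11-11)/(200-11) = 0/189 = 0.0

0.0


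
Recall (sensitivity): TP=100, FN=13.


Recall = TP/(TP+FN)
= 100/(100+13)
= 100/113 = 88.5%

88.5%


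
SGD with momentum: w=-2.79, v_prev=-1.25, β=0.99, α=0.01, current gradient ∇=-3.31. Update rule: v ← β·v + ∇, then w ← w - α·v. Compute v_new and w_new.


v_new = 0.99·-1.25 - 3.31 = -1.2375 - 3.31 = -4.5475
w_new = -2.79 - 0.01·-4.5475 = -2.79 + 0.045475 = -2.744525

v_new=-4.5475, w_new=-2.744525


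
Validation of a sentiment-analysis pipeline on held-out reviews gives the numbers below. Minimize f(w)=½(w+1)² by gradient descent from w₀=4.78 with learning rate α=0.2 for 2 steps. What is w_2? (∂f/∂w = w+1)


step 1: grad = 4.78+1 = 5.78; w = 4.78 - 0.2·(5.78) = 3.624
step 2: grad = 3.624+1 = 4.624; w = 3.624 - 0.2·(4.624) = 2.6992

2.6992


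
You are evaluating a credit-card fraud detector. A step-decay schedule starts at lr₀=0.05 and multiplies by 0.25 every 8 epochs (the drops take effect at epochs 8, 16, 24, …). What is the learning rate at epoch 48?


n_drops = ⌊48/8⌋ = 6
lr = 0.05·0.25^6 = 0.05·0.000244140625 = 0.00001220703125

0.00001220703125


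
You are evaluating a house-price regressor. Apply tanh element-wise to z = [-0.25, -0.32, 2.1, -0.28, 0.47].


tanh(-0.25) = -0.2449
tanh(-0.32) = -0.3095
tanh(2.1) = 0.9705
tanh(-0.28) = -0.2729
tanh(0.47) = 0.4382
result = [-0.2449, -0.3095, 0.9705, -0.2729, 0.4382]

[-0.2449, -0.3095, 0.9705, -0.2729, 0.4382]


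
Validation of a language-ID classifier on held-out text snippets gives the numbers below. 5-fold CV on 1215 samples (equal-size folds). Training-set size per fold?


Fold size = 1215/5 = 243
Training per fold = 1215 - 243 = 972

972


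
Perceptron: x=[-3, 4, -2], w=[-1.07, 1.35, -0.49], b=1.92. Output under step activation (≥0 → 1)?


z = (-3)·(-1.07) + (4)·(1.35) + (-2)·(-0.49) + 1.92
  = 11.51
step(z) = 1 (z≥0)

1


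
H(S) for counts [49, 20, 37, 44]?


Probabilities: [49/150, 20/150, 37/150, 44/150] ≈ [0.3267, 0.1333, 0.2467, 0.2933]
H = -((49/150)·log₂(49/150) + (20/150)·log₂(20/150) + (37/150)·log₂(37/150) + (44/150)·log₂(44/150))
  = 1.932 bits

1.932 bits


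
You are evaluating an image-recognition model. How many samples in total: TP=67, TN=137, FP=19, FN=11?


Total = TP + TN + FP + FN
= 67 + 137 + 19 + 11
= 234
(Predicted positive: 86, predicted negative: 148)

234


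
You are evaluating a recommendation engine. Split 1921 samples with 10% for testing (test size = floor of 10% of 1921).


Test = ⌊1921·10/100⌋ = 192
Train = 1921 - 192 = 1729

Train: 1729, Test: 192


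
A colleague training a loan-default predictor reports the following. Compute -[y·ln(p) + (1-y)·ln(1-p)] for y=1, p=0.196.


BCE = -[y·ln(p) + (1-y)·ln(1-p)]
= -1·ln(0.196) - 0
= -ln(0.196) = 1.6296

1.6296


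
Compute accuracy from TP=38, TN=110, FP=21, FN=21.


Accuracy = (TP+TN)/(TP+TN+FP+FN)
= (38+110)/(190)
= 148/190 = 77.89%

77.89%


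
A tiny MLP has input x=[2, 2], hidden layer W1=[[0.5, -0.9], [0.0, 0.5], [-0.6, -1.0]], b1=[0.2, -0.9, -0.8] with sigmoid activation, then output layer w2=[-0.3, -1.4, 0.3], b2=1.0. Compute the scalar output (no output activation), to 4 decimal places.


z1[0] = (0.5)·(2) + (-0.9)·(2) + 0.2 = -0.6
z1[1] = (0.0)·(2) + (0.5)·(2) - 0.9 = 0.1
z1[2] = (-0.6)·(2) + (-1.0)·(2) - 0.8 = -4.0
h = sigmoid(z1) = [0.3543, 0.525, 0.018]
output = (-0.3)·(0.3543) + (-1.4)·(0.525) + (0.3)·(0.018) + 1.0 = 0.1641

0.1641


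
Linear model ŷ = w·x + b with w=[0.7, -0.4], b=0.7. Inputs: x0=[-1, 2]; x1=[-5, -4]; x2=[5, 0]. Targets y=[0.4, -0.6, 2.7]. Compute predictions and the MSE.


ŷ0 = (0.7)·(-1) + (-0.4)·(2) + 0.7 = -0.8
ŷ1 = (0.7)·(-5) + (-0.4)·(-4) + 0.7 = -1.2
ŷ2 = (0.7)·(5) + (-0.4)·(0) + 0.7 = 4.2
errors² = [1.44, 0.36, 2.25]
MSE = 4.0500/3 = 1.35

1.35


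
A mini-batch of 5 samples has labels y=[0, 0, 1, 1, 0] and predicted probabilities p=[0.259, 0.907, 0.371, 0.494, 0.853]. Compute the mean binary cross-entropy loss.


L[0] = -ln(1-0.259) = -ln(0.741) = 0.2998
L[1] = -ln(1-0.907) = -ln(0.093) = 2.3752
L[2] = -ln(0.371) = 0.9916
L[3] = -ln(0.494) = 0.7052
L[4] = -ln(1-0.853) = -ln(0.147) = 1.9173
mean = (0.2998 + 2.3752 + 0.9916 + 0.7052 + 1.9173)/5 = 1.2578

1.2578


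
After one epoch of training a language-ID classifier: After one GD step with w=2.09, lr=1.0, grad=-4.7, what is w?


w_new = w - α·∇
= 2.09 - 1.0·-4.7
= 2.09 + 4.7
= 6.79

6.79


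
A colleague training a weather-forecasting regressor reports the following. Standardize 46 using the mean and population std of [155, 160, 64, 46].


μ = 106.25, σ = 51.6739
z = (46 - 106.25)/51.6739 = -1.166

-1.166


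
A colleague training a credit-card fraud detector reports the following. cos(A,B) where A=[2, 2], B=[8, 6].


A·B = 2·8 + 2·6 = 28
‖A‖ = √8 = 2.8284, ‖B‖ = √100 = 10
cos = 28/(√8·√100) = 28/√800 = 0.9899

0.9899


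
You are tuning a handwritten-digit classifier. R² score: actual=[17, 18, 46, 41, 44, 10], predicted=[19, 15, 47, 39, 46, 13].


ȳ = 29.3333
SS_res = Σ(y-ŷ)² = 31
SS_tot = Σ(y-ȳ)² = 1283.33
R² = 1 - SS_res/SS_tot = 1 - 0.0242 = 0.9758

0.9758


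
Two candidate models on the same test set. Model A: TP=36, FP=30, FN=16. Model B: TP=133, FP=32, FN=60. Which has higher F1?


Model A: P=36/66=0.5455, R=36/52=0.6923, F1=2PR/(P+R)=2TP/(2TP+FP+FN)=72/118=0.6102
Model B: P=133/165=0.8061, R=133/193=0.6891, F1=2PR/(P+R)=2TP/(2TP+FP+FN)=266/358=0.743
0.6102 < 0.743 → Model B

Model B


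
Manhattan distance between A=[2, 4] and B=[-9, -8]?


d = |2+ 9| + |4+ 8|
  = 11 + 12
  = 23

23


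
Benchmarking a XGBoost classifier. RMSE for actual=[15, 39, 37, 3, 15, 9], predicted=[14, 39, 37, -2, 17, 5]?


MSE = 46/6 = 7.6667
RMSE = √(46/6) = 2.7689

2.7689


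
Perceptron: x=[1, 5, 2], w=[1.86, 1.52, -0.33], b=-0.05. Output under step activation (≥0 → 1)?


z = (1)·(1.86) + (5)·(1.52) + (2)·(-0.33) - 0.05
  = 8.75
step(z) = 1 (z≥0)

1


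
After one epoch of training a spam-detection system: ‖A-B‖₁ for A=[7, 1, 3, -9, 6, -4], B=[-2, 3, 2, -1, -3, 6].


d = |7+ 2| + |1-3| + |3-2| + |-9+ 1| + |6+ 3| + |-4-6|
  = 9 + 2 + 1 + 8 + 9 + 10
  = 39

39


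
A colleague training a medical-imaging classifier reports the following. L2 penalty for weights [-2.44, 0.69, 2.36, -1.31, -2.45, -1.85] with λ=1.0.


‖w‖₂² = (-2.44)² + (0.69)² + (2.36)² + (-1.31)² + (-2.45)² + (-1.85)²
     = 5.9536 + 0.4761 + 5.5696 + 1.7161 + 6.0025 + 3.4225
     = 23.1404
λ·‖w‖₂² = 1.0·23.1404 = 23.1404

23.1404


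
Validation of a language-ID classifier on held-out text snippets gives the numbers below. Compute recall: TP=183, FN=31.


Recall = TP/(TP+FN)
= 183/(183+31)
= 183/214 = 85.51%

85.51%


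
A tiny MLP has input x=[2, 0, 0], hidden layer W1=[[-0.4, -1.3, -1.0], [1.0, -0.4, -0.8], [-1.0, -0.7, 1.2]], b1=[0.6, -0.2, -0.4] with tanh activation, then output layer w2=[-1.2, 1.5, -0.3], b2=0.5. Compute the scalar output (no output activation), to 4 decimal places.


z1[0] = (-0.4)·(2) + (-1.3)·(0) + (-1.0)·(0) + 0.6 = -0.2
z1[1] = (1.0)·(2) + (-0.4)·(0) + (-0.8)·(0) - 0.2 = 1.8
z1[2] = (-1.0)·(2) + (-0.7)·(0) + (1.2)·(0) - 0.4 = -2.4
h = tanh(z1) = [-0.1974, 0.9468, -0.9837]
output = (-1.2)·(-0.1974) + (1.5)·(0.9468) + (-0.3)·(-0.9837) + 0.5 = 2.4522

2.4522


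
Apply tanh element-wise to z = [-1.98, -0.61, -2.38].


tanh(-1.98) = -0.9626
tanh(-0.61) = -0.5441
tanh(-2.38) = -0.983
result = [-0.9626, -0.5441, -0.983]

[-0.9626, -0.5441, -0.983]


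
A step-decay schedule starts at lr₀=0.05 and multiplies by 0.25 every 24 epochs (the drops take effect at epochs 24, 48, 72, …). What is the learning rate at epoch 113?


n_drops = ⌊113/24⌋ = 4
lr = 0.05·0.25^4 = 0.05·0.00390625 = 0.0001953125

0.0001953125


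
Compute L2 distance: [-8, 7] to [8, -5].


d = √((-8-8)² + (7+ 5)²)
  = √(256 + 144)
  = √400 = 20.0

20.0


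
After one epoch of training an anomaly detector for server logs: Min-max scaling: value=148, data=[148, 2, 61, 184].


min=2, max=184
(148-2)/(184-2) = 146/182 = 0.8022

0.8022


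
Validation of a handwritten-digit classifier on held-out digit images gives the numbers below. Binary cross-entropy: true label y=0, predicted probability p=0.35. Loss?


BCE = -[y·ln(p) + (1-y)·ln(1-p)]
= -0 - 1·ln(1-0.35)
= -ln(0.65) = 0.4308

0.4308


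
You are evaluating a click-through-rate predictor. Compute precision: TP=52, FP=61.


Precision = TP/(TP+FP)
= 52/(52+61)
= 52/113 = 46.02%

46.02%


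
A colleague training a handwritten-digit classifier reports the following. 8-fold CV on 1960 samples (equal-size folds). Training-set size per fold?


Fold size = 1960/8 = 245
Training per fold = 1960 - 245 = 1715

1715


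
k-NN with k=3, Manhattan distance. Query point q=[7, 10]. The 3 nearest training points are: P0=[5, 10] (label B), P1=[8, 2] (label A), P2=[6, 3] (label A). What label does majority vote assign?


d(q,P0) = 2  (label B)
d(q,P1) = 9  (label A)
d(q,P2) = 8  (label A)
Votes: A=2, B=1
Majority → A

A


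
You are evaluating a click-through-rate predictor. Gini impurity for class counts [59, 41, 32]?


Probabilities: [59/132, 41/132, 32/132] ≈ [0.447, 0.3106, 0.2424]
Σpᵢ² = (3481 + 1681 + 1024)/132² = 6186/17424
Gini = 1 - Σpᵢ² = 1 - 6186/17424 = 0.645

0.645


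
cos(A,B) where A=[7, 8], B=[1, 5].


A·B = 7·1 + 8·5 = 47
‖A‖ = √113 = 10.6301, ‖B‖ = √26 = 5.099
cos = 47/(√113·√26) = 47/√2938 = 0.8671

0.8671


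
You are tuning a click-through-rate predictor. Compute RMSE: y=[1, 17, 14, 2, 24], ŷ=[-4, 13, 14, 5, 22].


MSE = 54/5 = 10.8
RMSE = √(54/5) = 3.2863

3.2863


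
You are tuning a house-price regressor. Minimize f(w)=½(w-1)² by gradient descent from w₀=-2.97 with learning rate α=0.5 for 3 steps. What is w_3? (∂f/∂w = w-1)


step 1: grad = -2.97-1 = -3.97; w = -2.97 - 0.5·(-3.97) = -0.985
step 2: grad = -0.985-1 = -1.985; w = -0.985 - 0.5·(-1.985) = 0.0075
step 3: grad = 0.0075-1 = -0.9925; w = 0.0075 - 0.5·(-0.9925) = 0.50375

0.50375


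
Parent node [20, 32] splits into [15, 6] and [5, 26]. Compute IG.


Parent = [20, 32], H_parent = 0.9612
H_left = 0.8631 (n=21), H_right = 0.6374 (n=31)
H_children = (21/52)·0.8631 + (31/52)·0.6374 = 0.7285
IG = 0.9612 - 0.7285 = 0.2327

0.2327


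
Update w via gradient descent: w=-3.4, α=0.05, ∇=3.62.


w_new = w - α·∇
= -3.4 - 0.05·3.62
= -3.4 - 0.181
= -3.581

-3.581


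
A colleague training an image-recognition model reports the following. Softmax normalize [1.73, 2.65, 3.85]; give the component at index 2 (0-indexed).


Exponentials: e^1.73=5.6407, e^2.65=14.154, e^3.85=46.9931
Sum = 66.7878
Softmax = [0.0845, 0.2119, 0.7036]
p[2] = 46.9931/66.7878 = 0.7036

0.7036


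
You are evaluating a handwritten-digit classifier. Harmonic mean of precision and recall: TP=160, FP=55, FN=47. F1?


Precision = 160/215 = 0.7442
Recall = 160/207 = 0.7729
F1 = 2·P·R/(P+R) = 2·TP/(2·TP+FP+FN) = 320/(320+55+47) = 320/422 = 0.7583

0.7583


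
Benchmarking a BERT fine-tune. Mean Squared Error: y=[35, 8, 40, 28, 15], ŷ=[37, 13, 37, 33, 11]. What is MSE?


Squared errors: (35-37)²=4, (8-13)²=25, (40-37)²=9, (28-33)²=25, (15-11)²=16
Sum = 79
MSE = 79/5 = 79/5

79/5


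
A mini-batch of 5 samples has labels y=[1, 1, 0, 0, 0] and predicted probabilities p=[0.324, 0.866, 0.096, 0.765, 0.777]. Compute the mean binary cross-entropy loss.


L[0] = -ln(0.324) = 1.127
L[1] = -ln(0.866) = 0.1439
L[2] = -ln(1-0.096) = -ln(0.904) = 0.1009
L[3] = -ln(1-0.765) = -ln(0.235) = 1.4482
L[4] = -ln(1-0.777) = -ln(0.223) = 1.5006
mean = (1.127 + 0.1439 + 0.1009 + 1.4482 + 1.5006)/5 = 0.8641

0.8641


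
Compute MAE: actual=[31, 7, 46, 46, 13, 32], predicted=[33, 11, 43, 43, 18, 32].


Absolute errors: |31-33|=2, |7-11|=4, |46-43|=3, |46-43|=3, |13-18|=5, |32-32|=0
Sum = 17
MAE = 17/6 = 17/6

17/6


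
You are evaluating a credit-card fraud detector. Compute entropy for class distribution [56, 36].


Probabilities: [56/92, 36/92] ≈ [0.6087, 0.3913]
H = -((56/92)·log₂(56/92) + (36/92)·log₂(36/92))
  = 0.9656 bits

0.9656 bits


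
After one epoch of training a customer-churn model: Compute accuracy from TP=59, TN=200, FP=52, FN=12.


Accuracy = (TP+TN)/(TP+TN+FP+FN)
= (59+200)/(323)
= 259/323 = 80.19%

80.19%


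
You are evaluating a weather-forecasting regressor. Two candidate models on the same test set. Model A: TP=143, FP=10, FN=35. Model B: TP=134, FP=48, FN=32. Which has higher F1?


Model A: P=143/153=0.9346, R=143/178=0.8034, F1=2PR/(P+R)=2TP/(2TP+FP+FN)=286/331=0.864
Model B: P=134/182=0.7363, R=134/166=0.8072, F1=2PR/(P+R)=2TP/(2TP+FP+FN)=268/348=0.7701
0.864 > 0.7701 → Model A

Model A


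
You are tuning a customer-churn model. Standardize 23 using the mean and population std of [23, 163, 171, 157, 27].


μ = 108.2, σ = 68.0894
z = (23 - 108.2)/68.0894 = -1.2513

-1.2513


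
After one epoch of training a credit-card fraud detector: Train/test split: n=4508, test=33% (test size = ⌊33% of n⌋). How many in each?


Test = ⌊4508·33/100⌋ = 1487
Train = 4508 - 1487 = 3021

Train: 3021, Test: 1487


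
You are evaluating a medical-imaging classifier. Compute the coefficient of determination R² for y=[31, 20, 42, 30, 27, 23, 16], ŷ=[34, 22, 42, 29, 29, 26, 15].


ȳ = 27
SS_res = Σ(y-ŷ)² = 28
SS_tot = Σ(y-ȳ)² = 436
R² = 1 - SS_res/SS_tot = 1 - 0.0642 = 0.9358

0.9358


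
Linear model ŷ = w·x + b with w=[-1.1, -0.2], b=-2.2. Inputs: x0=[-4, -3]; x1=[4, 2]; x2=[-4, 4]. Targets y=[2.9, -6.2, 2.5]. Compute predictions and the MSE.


ŷ0 = (-1.1)·(-4) + (-0.2)·(-3) - 2.2 = 2.8
ŷ1 = (-1.1)·(4) + (-0.2)·(2) - 2.2 = -7.0
ŷ2 = (-1.1)·(-4) + (-0.2)·(4) - 2.2 = 1.4
errors² = [0.01, 0.64, 1.21]
MSE = 1.8600/3 = 0.62

0.62


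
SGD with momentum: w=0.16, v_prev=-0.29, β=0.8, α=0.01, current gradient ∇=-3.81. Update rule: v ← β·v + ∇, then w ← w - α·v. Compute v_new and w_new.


v_new = 0.8·-0.29 - 3.81 = -0.232 - 3.81 = -4.042
w_new = 0.16 - 0.01·-4.042 = 0.16 + 0.04042 = 0.20042

v_new=-4.042, w_new=0.20042


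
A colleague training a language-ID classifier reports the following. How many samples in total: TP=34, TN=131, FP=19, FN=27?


Total = TP + TN + FP + FN
= 34 + 131 + 19 + 27
= 211
(Predicted positive: 53, predicted negative: 158)

211


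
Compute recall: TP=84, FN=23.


Recall = TP/(TP+FN)
= 84/(84+23)
= 84/107 = 78.5%

78.5%


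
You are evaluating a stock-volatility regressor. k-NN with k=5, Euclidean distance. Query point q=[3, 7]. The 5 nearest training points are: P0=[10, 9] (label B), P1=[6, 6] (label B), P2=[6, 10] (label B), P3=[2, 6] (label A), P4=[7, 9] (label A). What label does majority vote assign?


d(q,P0) = 7.2801  (label B)
d(q,P1) = 3.1623  (label B)
d(q,P2) = 4.2426  (label B)
d(q,P3) = 1.4142  (label A)
d(q,P4) = 4.4721  (label A)
Votes: A=2, B=3
Majority → B

B


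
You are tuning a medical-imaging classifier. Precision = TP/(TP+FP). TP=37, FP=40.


Precision = TP/(TP+FP)
= 37/(37+40)
= 37/77 = 48.05%

48.05%


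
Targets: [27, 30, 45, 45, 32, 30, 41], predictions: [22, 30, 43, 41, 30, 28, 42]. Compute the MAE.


Absolute errors: |27-22|=5, |30-30|=0, |45-43|=2, |45-41|=4, |32-30|=2, |30-28|=2, |41-42|=1
Sum = 16
MAE = 16/7 = 16/7

16/7


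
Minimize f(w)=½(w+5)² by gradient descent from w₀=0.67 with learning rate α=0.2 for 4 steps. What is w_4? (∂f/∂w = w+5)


step 1: grad = 0.67+5 = 5.67; w = 0.67 - 0.2·(5.67) = -0.464
step 2: grad = -0.464+5 = 4.536; w = -0.464 - 0.2·(4.536) = -1.3712
step 3: grad = -1.3712+5 = 3.6288; w = -1.3712 - 0.2·(3.6288) = -2.09696
step 4: grad = -2.09696+5 = 2.90304; w = -2.09696 - 0.2·(2.90304) = -2.677568

-2.677568


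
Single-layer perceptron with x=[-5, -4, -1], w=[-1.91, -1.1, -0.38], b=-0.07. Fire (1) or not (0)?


z = (-5)·(-1.91) + (-4)·(-1.1) + (-1)·(-0.38) - 0.07
  = 14.26
step(z) = 1 (z≥0)

1


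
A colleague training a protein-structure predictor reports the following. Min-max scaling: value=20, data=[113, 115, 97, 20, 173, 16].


min=16, max=173
(20-16)/(173-16) = 4/157 = 0.0255

0.0255


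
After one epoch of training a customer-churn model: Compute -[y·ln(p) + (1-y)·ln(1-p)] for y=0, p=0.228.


BCE = -[y·ln(p) + (1-y)·ln(1-p)]
= -0 - 1·ln(1-0.228)
= -ln(0.772) = 0.2588

0.2588


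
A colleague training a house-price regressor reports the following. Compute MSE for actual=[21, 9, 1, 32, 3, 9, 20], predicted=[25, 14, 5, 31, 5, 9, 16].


Squared errors: (21-25)²=16, (9-14)²=25, (1-5)²=16, (32-31)²=1, (3-5)²=4, (9-9)²=0, (20-16)²=16
Sum = 78
MSE = 78/7 = 78/7

78/7


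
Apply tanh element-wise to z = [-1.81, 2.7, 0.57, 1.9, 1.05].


tanh(-1.81) = -0.9478
tanh(2.7) = 0.991
tanh(0.57) = 0.5154
tanh(1.9) = 0.9562
tanh(1.05) = 0.7818
result = [-0.9478, 0.991, 0.5154, 0.9562, 0.7818]

[-0.9478, 0.991, 0.5154, 0.9562, 0.7818]


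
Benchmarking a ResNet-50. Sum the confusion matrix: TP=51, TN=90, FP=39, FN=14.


Total = TP + TN + FP + FN
= 51 + 90 + 39 + 14
= 194
(Predicted positive: 90, predicted negative: 104)

194


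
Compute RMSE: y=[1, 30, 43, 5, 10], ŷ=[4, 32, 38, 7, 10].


MSE = 42/5 = 8.4
RMSE = √(42/5) = 2.8983

2.8983


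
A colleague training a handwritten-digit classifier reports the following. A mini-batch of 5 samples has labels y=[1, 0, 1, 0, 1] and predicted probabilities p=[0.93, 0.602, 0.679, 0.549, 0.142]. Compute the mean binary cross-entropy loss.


L[0] = -ln(0.93) = 0.0726
L[1] = -ln(1-0.602) = -ln(0.398) = 0.9213
L[2] = -ln(0.679) = 0.3871
L[3] = -ln(1-0.549) = -ln(0.451) = 0.7963
L[4] = -ln(0.142) = 1.9519
mean = (0.0726 + 0.9213 + 0.3871 + 0.7963 + 1.9519)/5 = 0.8258

0.8258


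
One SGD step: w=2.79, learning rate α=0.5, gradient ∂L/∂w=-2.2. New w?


w_new = w - α·∇
= 2.79 - 0.5·-2.2
= 2.79 + 1.1
= 3.89

3.89


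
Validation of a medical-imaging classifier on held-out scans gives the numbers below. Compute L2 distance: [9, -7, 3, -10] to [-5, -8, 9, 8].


d = √((9+ 5)² + (-7+ 8)² + (3-9)² + (-10-8)²)
  = √(196 + 1 + 36 + 324)
  = √557 = 23.6008

23.6008


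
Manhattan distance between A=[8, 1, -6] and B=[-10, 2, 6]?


d = |8+ 10| + |1-2| + |-6-6|
  = 18 + 1 + 12
  = 31

31


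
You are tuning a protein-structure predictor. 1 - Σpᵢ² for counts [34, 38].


Probabilities: [34/72, 38/72] ≈ [0.4722, 0.5278]
Σpᵢ² = (1156 + 1444)/72² = 2600/5184
Gini = 1 - Σpᵢ² = 1 - 2600/5184 = 0.4985

0.4985


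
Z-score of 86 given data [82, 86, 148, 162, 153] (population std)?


μ = 126.2, σ = 34.7701
z = (86 - 126.2)/34.7701 = -1.1562

-1.1562


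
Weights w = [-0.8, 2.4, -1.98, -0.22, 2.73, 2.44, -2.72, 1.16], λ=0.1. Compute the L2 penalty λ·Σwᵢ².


‖w‖₂² = (-0.8)² + (2.4)² + (-1.98)² + (-0.22)² + (2.73)² + (2.44)² + (-2.72)² + (1.16)²
     = 0.64 + 5.76 + 3.9204 + 0.0484 + 7.4529 + 5.9536 + 7.3984 + 1.3456
     = 32.5193
λ·‖w‖₂² = 0.1·32.5193 = 3.25193

3.25193


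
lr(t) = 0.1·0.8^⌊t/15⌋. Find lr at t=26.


n_drops = ⌊26/15⌋ = 1
lr = 0.1·0.8^1 = 0.1·0.8 = 0.08

0.08


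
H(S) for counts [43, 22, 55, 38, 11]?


Probabilities: [43/169, 22/169, 55/169, 38/169, 11/169] ≈ [0.2544, 0.1302, 0.3254, 0.2249, 0.0651]
H = -((43/169)·log₂(43/169) + (22/169)·log₂(22/169) + (55/169)·log₂(55/169) + (38/169)·log₂(38/169) + (11/169)·log₂(11/169))
  = 2.153 bits

2.153 bits


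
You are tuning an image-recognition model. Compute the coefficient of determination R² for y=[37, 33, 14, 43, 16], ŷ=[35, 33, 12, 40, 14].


ȳ = 28.6
SS_res = Σ(y-ŷ)² = 21
SS_tot = Σ(y-ȳ)² = 669.2
R² = 1 - SS_res/SS_tot = 1 - 0.0314 = 0.9686

0.9686


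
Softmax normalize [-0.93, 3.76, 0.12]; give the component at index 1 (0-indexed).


Exponentials: e^-0.93=0.3946, e^3.76=42.9484, e^0.12=1.1275
Sum = 44.4705
Softmax = [0.0089, 0.9658, 0.0254]
p[1] = 42.9484/44.4705 = 0.9658

0.9658


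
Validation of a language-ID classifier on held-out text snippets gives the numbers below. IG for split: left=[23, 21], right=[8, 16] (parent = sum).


Parent = [31, 37], H_parent = 0.9944
H_left = 0.9985 (n=44), H_right = 0.9183 (n=24)
H_children = (44/68)·0.9985 + (24/68)·0.9183 = 0.9702
IG = 0.9944 - 0.9702 = 0.0242

0.0242


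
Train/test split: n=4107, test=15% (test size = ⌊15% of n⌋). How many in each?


Test = ⌊4107·15/100⌋ = 616
Train = 4107 - 616 = 3491

Train: 3491, Test: 616


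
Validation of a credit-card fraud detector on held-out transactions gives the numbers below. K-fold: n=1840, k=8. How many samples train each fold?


Fold size = 1840/8 = 230
Training per fold = 1840 - 230 = 1610

1610


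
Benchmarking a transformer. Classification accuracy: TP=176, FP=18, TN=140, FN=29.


Accuracy = (TP+TN)/(TP+TN+FP+FN)
= (176+140)/(363)
= 316/363 = 87.05%

87.05%


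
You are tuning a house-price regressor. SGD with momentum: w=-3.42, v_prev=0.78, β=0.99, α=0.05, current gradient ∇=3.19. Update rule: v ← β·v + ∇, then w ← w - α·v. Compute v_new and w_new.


v_new = 0.99·0.78 + 3.19 = 0.7722 + 3.19 = 3.9622
w_new = -3.42 - 0.05·3.9622 = -3.42 - 0.19811 = -3.61811

v_new=3.9622, w_new=-3.61811


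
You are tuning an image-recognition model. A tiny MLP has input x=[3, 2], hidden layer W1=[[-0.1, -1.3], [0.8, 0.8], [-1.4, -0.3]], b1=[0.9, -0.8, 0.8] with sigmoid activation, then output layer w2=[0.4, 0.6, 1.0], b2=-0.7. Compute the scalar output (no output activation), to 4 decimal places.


z1[0] = (-0.1)·(3) + (-1.3)·(2) + 0.9 = -2.0
z1[1] = (0.8)·(3) + (0.8)·(2) - 0.8 = 3.2
z1[2] = (-1.4)·(3) + (-0.3)·(2) + 0.8 = -4.0
h = sigmoid(z1) = [0.1192, 0.9608, 0.018]
output = (0.4)·(0.1192) + (0.6)·(0.9608) + (1.0)·(0.018) - 0.7 = -0.0578

-0.0578


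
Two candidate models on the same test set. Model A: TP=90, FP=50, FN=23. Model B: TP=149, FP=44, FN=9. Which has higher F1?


Model A: P=90/140=0.6429, R=90/113=0.7965, F1=2PR/(P+R)=2TP/(2TP+FP+FN)=180/253=0.7115
Model B: P=149/193=0.772, R=149/158=0.943, F1=2PR/(P+R)=2TP/(2TP+FP+FN)=298/351=0.849
0.7115 < 0.849 → Model B

Model B


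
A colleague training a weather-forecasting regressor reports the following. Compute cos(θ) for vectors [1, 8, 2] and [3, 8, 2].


A·B = 1·3 + 8·8 + 2·2 = 71
‖A‖ = √69 = 8.3066, ‖B‖ = √77 = 8.775
cos = 71/(√69·√77) = 71/√5313 = 0.9741

0.9741


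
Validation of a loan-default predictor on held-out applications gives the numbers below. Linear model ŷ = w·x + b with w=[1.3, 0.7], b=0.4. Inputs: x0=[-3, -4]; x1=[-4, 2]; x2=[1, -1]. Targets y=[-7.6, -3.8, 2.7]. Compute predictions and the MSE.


ŷ0 = (1.3)·(-3) + (0.7)·(-4) + 0.4 = -6.3
ŷ1 = (1.3)·(-4) + (0.7)·(2) + 0.4 = -3.4
ŷ2 = (1.3)·(1) + (0.7)·(-1) + 0.4 = 1.0
errors² = [1.69, 0.16, 2.89]
MSE = 4.7400/3 = 1.58

1.58


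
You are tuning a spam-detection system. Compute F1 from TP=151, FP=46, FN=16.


Precision = 151/197 = 0.7665
Recall = 151/167 = 0.9042
F1 = 2·P·R/(P+R) = 2·TP/(2·TP+FP+FN) = 302/(302+46+16) = 302/364 = 0.8297

0.8297


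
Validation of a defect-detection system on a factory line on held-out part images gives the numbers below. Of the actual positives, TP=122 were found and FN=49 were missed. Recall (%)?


Recall = TP/(TP+FN)
= 122/(122+49)
= 122/171 = 71.35%

71.35%


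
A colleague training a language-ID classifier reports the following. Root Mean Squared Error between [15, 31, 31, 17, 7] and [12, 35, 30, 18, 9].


MSE = 31/5 = 6.2
RMSE = √(31/5) = 2.49

2.49


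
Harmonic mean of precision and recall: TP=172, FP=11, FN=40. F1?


Precision = 172/183 = 0.9399
Recall = 172/212 = 0.8113
F1 = 2·P·R/(P+R) = 2·TP/(2·TP+FP+FN) = 344/(344+11+40) = 344/395 = 0.8709

0.8709


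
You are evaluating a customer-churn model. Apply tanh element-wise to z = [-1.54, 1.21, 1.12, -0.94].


tanh(-1.54) = -0.9121
tanh(1.21) = 0.8367
tanh(1.12) = 0.8076
tanh(-0.94) = -0.7352
result = [-0.9121, 0.8367, 0.8076, -0.7352]

[-0.9121, 0.8367, 0.8076, -0.7352]


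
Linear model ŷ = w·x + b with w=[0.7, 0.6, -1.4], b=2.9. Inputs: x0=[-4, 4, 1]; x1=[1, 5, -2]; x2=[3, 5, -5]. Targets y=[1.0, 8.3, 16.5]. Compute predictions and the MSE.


ŷ0 = (0.7)·(-4) + (0.6)·(4) + (-1.4)·(1) + 2.9 = 1.1
ŷ1 = (0.7)·(1) + (0.6)·(5) + (-1.4)·(-2) + 2.9 = 9.4
ŷ2 = (0.7)·(3) + (0.6)·(5) + (-1.4)·(-5) + 2.9 = 15.0
errors² = [0.01, 1.21, 2.25]
MSE = 3.4700/3 = 1.1567

1.1567


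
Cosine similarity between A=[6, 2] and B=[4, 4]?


A·B = 6·4 + 2·4 = 32
‖A‖ = √40 = 6.3246, ‖B‖ = √32 = 5.6569
cos = 32/(√40·√32) = 32/√1280 = 0.8944

0.8944


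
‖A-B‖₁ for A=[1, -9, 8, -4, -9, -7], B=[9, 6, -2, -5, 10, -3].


d = |1-9| + |-9-6| + |8+ 2| + |-4+ 5| + |-9-10| + |-7+ 3|
  = 8 + 15 + 10 + 1 + 19 + 4
  = 57

57


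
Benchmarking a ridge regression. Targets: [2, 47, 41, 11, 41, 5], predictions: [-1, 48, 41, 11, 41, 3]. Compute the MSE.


Squared errors: (2+ 1)²=9, (47-48)²=1, (41-41)²=0, (11-11)²=0, (41-41)²=0, (5-3)²=4
Sum = 14
MSE = 14/6 = 7/3

7/3


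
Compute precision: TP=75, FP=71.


Precision = TP/(TP+FP)
= 75/(75+71)
= 75/146 = 51.37%

51.37%


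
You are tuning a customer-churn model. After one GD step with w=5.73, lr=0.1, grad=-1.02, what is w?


w_new = w - α·∇
= 5.73 - 0.1·-1.02
= 5.73 + 0.102
= 5.832

5.832


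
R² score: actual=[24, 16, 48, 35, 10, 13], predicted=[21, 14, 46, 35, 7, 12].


ȳ = 24.3333
SS_res = Σ(y-ŷ)² = 27
SS_tot = Σ(y-ȳ)² = 1077.33
R² = 1 - SS_res/SS_tot = 1 - 0.0251 = 0.9749

0.9749


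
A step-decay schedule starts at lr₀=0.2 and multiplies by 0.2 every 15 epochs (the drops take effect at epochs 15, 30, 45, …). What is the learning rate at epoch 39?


n_drops = ⌊39/15⌋ = 2
lr = 0.2·0.2^2 = 0.2·0.04 = 0.008

0.008


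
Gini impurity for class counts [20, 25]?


Probabilities: [20/45, 25/45] ≈ [0.4444, 0.5556]
Σpᵢ² = (400 + 625)/45² = 1025/2025
Gini = 1 - Σpᵢ² = 1 - 1025/2025 = 0.4938

0.4938


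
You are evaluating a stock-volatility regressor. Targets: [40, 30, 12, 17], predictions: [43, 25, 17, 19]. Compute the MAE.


Absolute errors: |40-43|=3, |30-25|=5, |12-17|=5, |17-19|=2
Sum = 15
MAE = 15/4 = 15/4

15/4


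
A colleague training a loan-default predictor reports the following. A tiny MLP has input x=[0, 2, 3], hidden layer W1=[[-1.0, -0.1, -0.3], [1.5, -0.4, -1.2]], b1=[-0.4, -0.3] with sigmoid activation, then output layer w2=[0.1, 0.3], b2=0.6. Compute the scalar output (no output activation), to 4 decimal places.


z1[0] = (-1.0)·(0) + (-0.1)·(2) + (-0.3)·(3) - 0.4 = -1.5
z1[1] = (1.5)·(0) + (-0.4)·(2) + (-1.2)·(3) - 0.3 = -4.7
h = sigmoid(z1) = [0.1824, 0.009]
output = (0.1)·(0.1824) + (0.3)·(0.009) + 0.6 = 0.6209

0.6209


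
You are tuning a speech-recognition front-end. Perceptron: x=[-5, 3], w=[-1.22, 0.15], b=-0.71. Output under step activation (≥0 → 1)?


z = (-5)·(-1.22) + (3)·(0.15) - 0.71
  = 5.84
step(z) = 1 (z≥0)

1


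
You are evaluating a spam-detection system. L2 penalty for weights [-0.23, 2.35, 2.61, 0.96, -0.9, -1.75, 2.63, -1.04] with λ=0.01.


‖w‖₂² = (-0.23)² + (2.35)² + (2.61)² + (0.96)² + (-0.9)² + (-1.75)² + (2.63)² + (-1.04)²
     = 0.0529 + 5.5225 + 6.8121 + 0.9216 + 0.81 + 3.0625 + 6.9169 + 1.0816
     = 25.1801
λ·‖w‖₂² = 0.01·25.1801 = 0.251801

0.251801


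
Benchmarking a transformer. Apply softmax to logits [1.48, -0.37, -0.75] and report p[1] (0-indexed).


Exponentials: e^1.48=4.3929, e^-0.37=0.6907, e^-0.75=0.4724
Sum = 5.556
Softmax = [0.7907, 0.1243, 0.085]
p[1] = 0.6907/5.556 = 0.1243

0.1243


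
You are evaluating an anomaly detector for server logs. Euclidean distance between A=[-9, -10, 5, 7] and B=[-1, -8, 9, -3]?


d = √((-9+ 1)² + (-10+ 8)² + (5-9)² + (7+ 3)²)
  = √(64 + 4 + 16 + 100)
  = √184 = 13.5647

13.5647


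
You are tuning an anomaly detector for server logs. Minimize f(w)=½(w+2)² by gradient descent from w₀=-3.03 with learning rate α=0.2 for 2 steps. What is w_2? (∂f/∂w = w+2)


step 1: grad = -3.03+2 = -1.03; w = -3.03 - 0.2·(-1.03) = -2.824
step 2: grad = -2.824+2 = -0.824; w = -2.824 - 0.2·(-0.824) = -2.6592

-2.6592


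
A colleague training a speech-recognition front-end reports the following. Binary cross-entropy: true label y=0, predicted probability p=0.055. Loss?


BCE = -[y·ln(p) + (1-y)·ln(1-p)]
= -0 - 1·ln(1-0.055)
= -ln(0.945) = 0.0566

0.0566


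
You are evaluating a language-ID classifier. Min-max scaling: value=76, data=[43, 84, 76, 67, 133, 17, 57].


min=17, max=133
(76-17)/(133-17) = 59/116 = 0.5086

0.5086


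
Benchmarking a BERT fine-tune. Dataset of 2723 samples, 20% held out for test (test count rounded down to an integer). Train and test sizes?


Test = ⌊2723·20/100⌋ = 544
Train = 2723 - 544 = 2179

Train: 2179, Test: 544


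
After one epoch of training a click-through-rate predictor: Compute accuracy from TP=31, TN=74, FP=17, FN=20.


Accuracy = (TP+TN)/(TP+TN+FP+FN)
= (31+74)/(142)
= 105/142 = 73.94%

73.94%


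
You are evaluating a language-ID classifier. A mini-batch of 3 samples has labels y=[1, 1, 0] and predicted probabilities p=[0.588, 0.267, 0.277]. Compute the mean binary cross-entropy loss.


L[0] = -ln(0.588) = 0.531
L[1] = -ln(0.267) = 1.3205
L[2] = -ln(1-0.277) = -ln(0.723) = 0.3243
mean = (0.531 + 1.3205 + 0.3243)/3 = 0.7253

0.7253


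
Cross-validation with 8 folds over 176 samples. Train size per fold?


Fold size = 176/8 = 22
Training per fold = 176 - 22 = 154

154


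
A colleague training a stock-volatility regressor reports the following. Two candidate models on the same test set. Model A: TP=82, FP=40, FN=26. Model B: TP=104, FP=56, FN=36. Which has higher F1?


Model A: P=82/122=0.6721, R=82/108=0.7593, F1=2PR/(P+R)=2TP/(2TP+FP+FN)=164/230=0.713
Model B: P=104/160=0.65, R=104/140=0.7429, F1=2PR/(P+R)=2TP/(2TP+FP+FN)=208/300=0.6933
0.713 > 0.6933 → Model A

Model A


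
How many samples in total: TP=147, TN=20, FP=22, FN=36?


Total = TP + TN + FP + FN
= 147 + 20 + 22 + 36
= 225
(Predicted positive: 169, predicted negative: 56)

225


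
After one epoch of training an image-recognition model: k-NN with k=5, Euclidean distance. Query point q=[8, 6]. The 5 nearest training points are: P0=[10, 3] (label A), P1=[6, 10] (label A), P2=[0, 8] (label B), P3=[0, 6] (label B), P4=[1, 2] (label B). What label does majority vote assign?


d(q,P0) = 3.6056  (label A)
d(q,P1) = 4.4721  (label A)
d(q,P2) = 8.2462  (label B)
d(q,P3) = 8.0  (label B)
d(q,P4) = 8.0623  (label B)
Votes: A=2, B=3
Majority → B

B


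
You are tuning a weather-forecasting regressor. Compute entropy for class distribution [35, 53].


Probabilities: [35/88, 53/88] ≈ [0.3977, 0.6023]
H = -((35/88)·log₂(35/88) + (53/88)·log₂(53/88))
  = 0.9696 bits

0.9696 bits


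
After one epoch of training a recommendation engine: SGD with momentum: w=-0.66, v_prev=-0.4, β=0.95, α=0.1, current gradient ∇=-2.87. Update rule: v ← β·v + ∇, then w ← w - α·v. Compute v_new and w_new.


v_new = 0.95·-0.4 - 2.87 = -0.38 - 2.87 = -3.25
w_new = -0.66 - 0.1·-3.25 = -0.66 + 0.325 = -0.335

v_new=-3.25, w_new=-0.335


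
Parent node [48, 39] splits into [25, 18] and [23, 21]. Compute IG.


Parent = [48, 39], H_parent = 0.9923
H_left = 0.9808 (n=43), H_right = 0.9985 (n=44)
H_children = (43/87)·0.9808 + (44/87)·0.9985 = 0.9898
IG = 0.9923 - 0.9898 = 0.0025

0.0025


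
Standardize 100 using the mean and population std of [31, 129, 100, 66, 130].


μ = 91.2, σ = 38.1334
z = (100 - 91.2)/38.1334 = 0.2308

0.2308


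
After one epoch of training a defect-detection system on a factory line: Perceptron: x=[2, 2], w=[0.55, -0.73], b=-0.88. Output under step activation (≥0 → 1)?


z = (2)·(0.55) + (2)·(-0.73) - 0.88
  = -1.24
step(z) = 0 (z<0)

0


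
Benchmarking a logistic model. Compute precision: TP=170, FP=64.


Precision = TP/(TP+FP)
= 170/(170+64)
= 170/234 = 72.65%

72.65%


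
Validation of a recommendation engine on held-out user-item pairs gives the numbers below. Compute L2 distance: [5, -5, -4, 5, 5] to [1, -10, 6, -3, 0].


d = √((5-1)² + (-5+ 10)² + (-4-6)² + (5+ 3)² + (5-0)²)
  = √(16 + 25 + 100 + 64 + 25)
  = √230 = 15.1658

15.1658


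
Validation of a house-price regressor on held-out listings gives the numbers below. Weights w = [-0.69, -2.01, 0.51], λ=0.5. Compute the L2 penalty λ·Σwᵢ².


‖w‖₂² = (-0.69)² + (-2.01)² + (0.51)²
     = 0.4761 + 4.0401 + 0.2601
     = 4.7763
λ·‖w‖₂² = 0.5·4.7763 = 2.38815

2.38815


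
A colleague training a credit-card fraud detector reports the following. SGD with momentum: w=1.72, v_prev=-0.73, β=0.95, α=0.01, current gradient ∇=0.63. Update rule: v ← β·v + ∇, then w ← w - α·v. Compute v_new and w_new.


v_new = 0.95·-0.73 + 0.63 = -0.6935 + 0.63 = -0.0635
w_new = 1.72 - 0.01·-0.0635 = 1.72 + 0.000635 = 1.720635

v_new=-0.0635, w_new=1.720635


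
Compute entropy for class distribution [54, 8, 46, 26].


Probabilities: [54/134, 8/134, 46/134, 26/134] ≈ [0.403, 0.0597, 0.3433, 0.194]
H = -((54/134)·log₂(54/134) + (8/134)·log₂(8/134) + (46/134)·log₂(46/134) + (26/134)·log₂(26/134))
  = 1.7597 bits

1.7597 bits


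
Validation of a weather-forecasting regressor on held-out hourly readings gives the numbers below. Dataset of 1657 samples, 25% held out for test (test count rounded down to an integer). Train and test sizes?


Test = ⌊1657·25/100⌋ = 414
Train = 1657 - 414 = 1243

Train: 1243, Test: 414


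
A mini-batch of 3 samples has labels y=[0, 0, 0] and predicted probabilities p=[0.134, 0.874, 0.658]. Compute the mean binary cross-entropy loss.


L[0] = -ln(1-0.134) = -ln(0.866) = 0.1439
L[1] = -ln(1-0.874) = -ln(0.126) = 2.0715
L[2] = -ln(1-0.658) = -ln(0.342) = 1.0729
mean = (0.1439 + 2.0715 + 1.0729)/3 = 1.0961

1.0961


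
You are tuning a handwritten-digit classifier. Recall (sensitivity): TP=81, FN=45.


Recall = TP/(TP+FN)
= 81/(81+45)
= 81/126 = 64.29%

64.29%


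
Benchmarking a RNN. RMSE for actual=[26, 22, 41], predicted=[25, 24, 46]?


MSE = 30/3 = 10
RMSE = √(30/3) = 3.1623

3.1623


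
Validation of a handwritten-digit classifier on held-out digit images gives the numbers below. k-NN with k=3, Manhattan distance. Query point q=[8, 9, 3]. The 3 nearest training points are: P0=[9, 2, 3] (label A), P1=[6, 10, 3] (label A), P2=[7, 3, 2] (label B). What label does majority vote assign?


d(q,P0) = 8  (label A)
d(q,P1) = 3  (label A)
d(q,P2) = 8  (label B)
Votes: A=2, B=1
Majority → A

A


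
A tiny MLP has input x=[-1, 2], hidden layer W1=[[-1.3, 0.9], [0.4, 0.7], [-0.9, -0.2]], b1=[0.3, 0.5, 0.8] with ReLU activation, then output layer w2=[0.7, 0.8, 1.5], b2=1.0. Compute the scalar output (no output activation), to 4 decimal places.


z1[0] = (-1.3)·(-1) + (0.9)·(2) + 0.3 = 3.4
z1[1] = (0.4)·(-1) + (0.7)·(2) + 0.5 = 1.5
z1[2] = (-0.9)·(-1) + (-0.2)·(2) + 0.8 = 1.3
h = ReLU(z1) = [3.4, 1.5, 1.3]
output = (0.7)·(3.4) + (0.8)·(1.5) + (1.5)·(1.3) + 1.0 = 6.53

6.53
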